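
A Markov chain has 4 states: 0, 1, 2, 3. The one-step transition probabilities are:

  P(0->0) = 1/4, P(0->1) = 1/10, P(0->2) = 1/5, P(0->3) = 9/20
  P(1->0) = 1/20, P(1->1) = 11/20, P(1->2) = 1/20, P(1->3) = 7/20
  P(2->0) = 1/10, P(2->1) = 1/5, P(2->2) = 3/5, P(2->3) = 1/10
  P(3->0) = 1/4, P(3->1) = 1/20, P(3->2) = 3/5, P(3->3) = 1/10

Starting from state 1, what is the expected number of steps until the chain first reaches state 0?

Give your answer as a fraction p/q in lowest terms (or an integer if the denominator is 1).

Let h_i = expected steps to first reach 0 from state i.
Boundary: h_0 = 0.
First-step equations for the other states:
  h_1 = 1 + 1/20*h_0 + 11/20*h_1 + 1/20*h_2 + 7/20*h_3
  h_2 = 1 + 1/10*h_0 + 1/5*h_1 + 3/5*h_2 + 1/10*h_3
  h_3 = 1 + 1/4*h_0 + 1/20*h_1 + 3/5*h_2 + 1/10*h_3

Substituting h_0 = 0 and rearranging gives the linear system (I - Q) h = 1:
  [9/20, -1/20, -7/20] . (h_1, h_2, h_3) = 1
  [-1/5, 2/5, -1/10] . (h_1, h_2, h_3) = 1
  [-1/20, -3/5, 9/10] . (h_1, h_2, h_3) = 1

Solving yields:
  h_1 = 2800/307
  h_2 = 2750/307
  h_3 = 2330/307

Starting state is 1, so the expected hitting time is h_1 = 2800/307.

Answer: 2800/307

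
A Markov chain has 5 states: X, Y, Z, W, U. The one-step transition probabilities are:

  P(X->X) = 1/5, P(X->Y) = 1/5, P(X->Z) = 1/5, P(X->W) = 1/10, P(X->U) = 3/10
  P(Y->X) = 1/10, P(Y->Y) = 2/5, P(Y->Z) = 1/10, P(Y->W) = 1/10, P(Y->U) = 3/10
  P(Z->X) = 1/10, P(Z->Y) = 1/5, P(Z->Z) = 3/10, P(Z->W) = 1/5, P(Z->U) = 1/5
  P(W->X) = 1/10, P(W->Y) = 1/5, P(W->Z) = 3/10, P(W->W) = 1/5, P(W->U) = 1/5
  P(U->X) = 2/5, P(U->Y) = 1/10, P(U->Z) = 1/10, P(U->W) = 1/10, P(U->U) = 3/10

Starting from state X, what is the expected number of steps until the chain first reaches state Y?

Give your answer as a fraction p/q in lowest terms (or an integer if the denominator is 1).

Answer: 790/137

Derivation:
Let h_i = expected steps to first reach Y from state i.
Boundary: h_Y = 0.
First-step equations for the other states:
  h_X = 1 + 1/5*h_X + 1/5*h_Y + 1/5*h_Z + 1/10*h_W + 3/10*h_U
  h_Z = 1 + 1/10*h_X + 1/5*h_Y + 3/10*h_Z + 1/5*h_W + 1/5*h_U
  h_W = 1 + 1/10*h_X + 1/5*h_Y + 3/10*h_Z + 1/5*h_W + 1/5*h_U
  h_U = 1 + 2/5*h_X + 1/10*h_Y + 1/10*h_Z + 1/10*h_W + 3/10*h_U

Substituting h_Y = 0 and rearranging gives the linear system (I - Q) h = 1:
  [4/5, -1/5, -1/10, -3/10] . (h_X, h_Z, h_W, h_U) = 1
  [-1/10, 7/10, -1/5, -1/5] . (h_X, h_Z, h_W, h_U) = 1
  [-1/10, -3/10, 4/5, -1/5] . (h_X, h_Z, h_W, h_U) = 1
  [-2/5, -1/10, -1/10, 7/10] . (h_X, h_Z, h_W, h_U) = 1

Solving yields:
  h_X = 790/137
  h_Z = 780/137
  h_W = 780/137
  h_U = 870/137

Starting state is X, so the expected hitting time is h_X = 790/137.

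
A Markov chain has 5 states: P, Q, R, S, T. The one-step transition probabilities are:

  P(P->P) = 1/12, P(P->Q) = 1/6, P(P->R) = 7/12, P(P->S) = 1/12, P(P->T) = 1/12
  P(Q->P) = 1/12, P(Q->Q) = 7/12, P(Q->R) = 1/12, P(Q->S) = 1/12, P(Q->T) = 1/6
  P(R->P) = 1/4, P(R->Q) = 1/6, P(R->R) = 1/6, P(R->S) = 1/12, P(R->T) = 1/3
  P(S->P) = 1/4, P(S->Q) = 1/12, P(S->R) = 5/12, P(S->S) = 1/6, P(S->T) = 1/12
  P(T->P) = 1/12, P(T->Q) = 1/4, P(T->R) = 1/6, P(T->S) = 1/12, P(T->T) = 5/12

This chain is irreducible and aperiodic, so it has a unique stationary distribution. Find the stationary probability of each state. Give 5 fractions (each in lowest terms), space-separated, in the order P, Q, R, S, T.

The stationary distribution satisfies pi = pi * P, i.e.:
  pi_P = 1/12*pi_P + 1/12*pi_Q + 1/4*pi_R + 1/4*pi_S + 1/12*pi_T
  pi_Q = 1/6*pi_P + 7/12*pi_Q + 1/6*pi_R + 1/12*pi_S + 1/4*pi_T
  pi_R = 7/12*pi_P + 1/12*pi_Q + 1/6*pi_R + 5/12*pi_S + 1/6*pi_T
  pi_S = 1/12*pi_P + 1/12*pi_Q + 1/12*pi_R + 1/6*pi_S + 1/12*pi_T
  pi_T = 1/12*pi_P + 1/6*pi_Q + 1/3*pi_R + 1/12*pi_S + 5/12*pi_T
with normalization: pi_P + pi_Q + pi_R + pi_S + pi_T = 1.

Using the first 4 balance equations plus normalization, the linear system A*pi = b is:
  [-11/12, 1/12, 1/4, 1/4, 1/12] . pi = 0
  [1/6, -5/12, 1/6, 1/12, 1/4] . pi = 0
  [7/12, 1/12, -5/6, 5/12, 1/6] . pi = 0
  [1/12, 1/12, 1/12, -5/6, 1/12] . pi = 0
  [1, 1, 1, 1, 1] . pi = 1

Solving yields:
  pi_P = 143/1058
  pi_Q = 3583/11638
  pi_R = 2561/11638
  pi_S = 1/11
  pi_T = 2863/11638

Verification (pi * P):
  143/1058*1/12 + 3583/11638*1/12 + 2561/11638*1/4 + 1/11*1/4 + 2863/11638*1/12 = 143/1058 = pi_P  (ok)
  143/1058*1/6 + 3583/11638*7/12 + 2561/11638*1/6 + 1/11*1/12 + 2863/11638*1/4 = 3583/11638 = pi_Q  (ok)
  143/1058*7/12 + 3583/11638*1/12 + 2561/11638*1/6 + 1/11*5/12 + 2863/11638*1/6 = 2561/11638 = pi_R  (ok)
  143/1058*1/12 + 3583/11638*1/12 + 2561/11638*1/12 + 1/11*1/6 + 2863/11638*1/12 = 1/11 = pi_S  (ok)
  143/1058*1/12 + 3583/11638*1/6 + 2561/11638*1/3 + 1/11*1/12 + 2863/11638*5/12 = 2863/11638 = pi_T  (ok)

Answer: 143/1058 3583/11638 2561/11638 1/11 2863/11638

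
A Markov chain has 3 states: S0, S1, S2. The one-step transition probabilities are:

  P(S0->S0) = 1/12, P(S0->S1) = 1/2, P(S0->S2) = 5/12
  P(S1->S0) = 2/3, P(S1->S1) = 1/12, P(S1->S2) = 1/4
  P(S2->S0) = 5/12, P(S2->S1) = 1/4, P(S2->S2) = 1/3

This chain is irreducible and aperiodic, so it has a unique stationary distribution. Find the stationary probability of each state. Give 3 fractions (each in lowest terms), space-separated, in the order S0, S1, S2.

The stationary distribution satisfies pi = pi * P, i.e.:
  pi_S0 = 1/12*pi_S0 + 2/3*pi_S1 + 5/12*pi_S2
  pi_S1 = 1/2*pi_S0 + 1/12*pi_S1 + 1/4*pi_S2
  pi_S2 = 5/12*pi_S0 + 1/4*pi_S1 + 1/3*pi_S2
with normalization: pi_S0 + pi_S1 + pi_S2 = 1.

Using the first 2 balance equations plus normalization, the linear system A*pi = b is:
  [-11/12, 2/3, 5/12] . pi = 0
  [1/2, -11/12, 1/4] . pi = 0
  [1, 1, 1] . pi = 1

Solving yields:
  pi_S0 = 79/215
  pi_S1 = 63/215
  pi_S2 = 73/215

Verification (pi * P):
  79/215*1/12 + 63/215*2/3 + 73/215*5/12 = 79/215 = pi_S0  (ok)
  79/215*1/2 + 63/215*1/12 + 73/215*1/4 = 63/215 = pi_S1  (ok)
  79/215*5/12 + 63/215*1/4 + 73/215*1/3 = 73/215 = pi_S2  (ok)

Answer: 79/215 63/215 73/215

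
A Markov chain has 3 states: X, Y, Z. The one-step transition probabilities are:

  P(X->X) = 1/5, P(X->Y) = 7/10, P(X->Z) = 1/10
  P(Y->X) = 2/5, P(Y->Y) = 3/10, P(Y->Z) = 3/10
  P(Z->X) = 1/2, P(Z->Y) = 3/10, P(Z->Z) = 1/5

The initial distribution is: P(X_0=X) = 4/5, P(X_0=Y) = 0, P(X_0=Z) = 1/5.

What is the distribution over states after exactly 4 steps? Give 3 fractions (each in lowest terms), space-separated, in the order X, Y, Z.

Propagating the distribution step by step (d_{t+1} = d_t * P):
d_0 = (X=4/5, Y=0, Z=1/5)
  d_1[X] = 4/5*1/5 + 0*2/5 + 1/5*1/2 = 13/50
  d_1[Y] = 4/5*7/10 + 0*3/10 + 1/5*3/10 = 31/50
  d_1[Z] = 4/5*1/10 + 0*3/10 + 1/5*1/5 = 3/25
d_1 = (X=13/50, Y=31/50, Z=3/25)
  d_2[X] = 13/50*1/5 + 31/50*2/5 + 3/25*1/2 = 9/25
  d_2[Y] = 13/50*7/10 + 31/50*3/10 + 3/25*3/10 = 101/250
  d_2[Z] = 13/50*1/10 + 31/50*3/10 + 3/25*1/5 = 59/250
d_2 = (X=9/25, Y=101/250, Z=59/250)
  d_3[X] = 9/25*1/5 + 101/250*2/5 + 59/250*1/2 = 879/2500
  d_3[Y] = 9/25*7/10 + 101/250*3/10 + 59/250*3/10 = 111/250
  d_3[Z] = 9/25*1/10 + 101/250*3/10 + 59/250*1/5 = 511/2500
d_3 = (X=879/2500, Y=111/250, Z=511/2500)
  d_4[X] = 879/2500*1/5 + 111/250*2/5 + 511/2500*1/2 = 8753/25000
  d_4[Y] = 879/2500*7/10 + 111/250*3/10 + 511/2500*3/10 = 1377/3125
  d_4[Z] = 879/2500*1/10 + 111/250*3/10 + 511/2500*1/5 = 5231/25000
d_4 = (X=8753/25000, Y=1377/3125, Z=5231/25000)

Answer: 8753/25000 1377/3125 5231/25000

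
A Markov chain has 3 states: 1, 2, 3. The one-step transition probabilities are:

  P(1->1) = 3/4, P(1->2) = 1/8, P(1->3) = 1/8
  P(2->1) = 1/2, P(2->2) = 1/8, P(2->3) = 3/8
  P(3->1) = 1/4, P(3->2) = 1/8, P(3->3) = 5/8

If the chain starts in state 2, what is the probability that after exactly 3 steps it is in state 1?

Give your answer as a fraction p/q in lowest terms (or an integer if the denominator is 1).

Answer: 35/64

Derivation:
Computing P^3 by repeated multiplication:
P^1 =
  1: [3/4, 1/8, 1/8]
  2: [1/2, 1/8, 3/8]
  3: [1/4, 1/8, 5/8]
P^2 =
  1: [21/32, 1/8, 7/32]
  2: [17/32, 1/8, 11/32]
  3: [13/32, 1/8, 15/32]
P^3 =
  1: [39/64, 1/8, 17/64]
  2: [35/64, 1/8, 21/64]
  3: [31/64, 1/8, 25/64]

(P^3)[2 -> 1] = 35/64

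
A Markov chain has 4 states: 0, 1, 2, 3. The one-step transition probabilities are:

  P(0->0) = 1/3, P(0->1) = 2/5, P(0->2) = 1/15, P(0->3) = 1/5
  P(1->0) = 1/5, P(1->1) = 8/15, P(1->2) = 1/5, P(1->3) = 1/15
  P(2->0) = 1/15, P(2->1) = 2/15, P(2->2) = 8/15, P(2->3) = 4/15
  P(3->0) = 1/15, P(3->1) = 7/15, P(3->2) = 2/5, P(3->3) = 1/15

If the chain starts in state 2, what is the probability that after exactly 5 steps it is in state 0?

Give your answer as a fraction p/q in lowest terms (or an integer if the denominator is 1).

Answer: 116821/759375

Derivation:
Computing P^5 by repeated multiplication:
P^1 =
  0: [1/3, 2/5, 1/15, 1/5]
  1: [1/5, 8/15, 1/5, 1/15]
  2: [1/15, 2/15, 8/15, 4/15]
  3: [1/15, 7/15, 2/5, 1/15]
P^2 =
  0: [47/225, 101/225, 49/225, 28/225]
  1: [43/225, 19/45, 19/75, 2/15]
  2: [23/225, 22/75, 19/45, 41/225]
  3: [11/75, 9/25, 76/225, 7/45]
P^3 =
  0: [41/225, 1384/3375, 182/675, 466/3375]
  1: [587/3375, 1342/3375, 964/3375, 482/3375]
  2: [449/3375, 127/375, 409/1125, 556/3375]
  3: [173/1125, 1243/3375, 1094/3375, 173/1125]
P^4 =
  0: [8603/50625, 19844/50625, 14843/50625, 163/1125]
  1: [8407/50625, 1304/3375, 15217/50625, 7441/50625]
  2: [7457/50625, 18184/50625, 3406/10125, 7954/50625]
  3: [7937/50625, 6293/16875, 16114/50625, 19/125]
P^5 =
  0: [1663/10125, 291401/759375, 76963/253125, 22472/151875]
  1: [123373/759375, 96481/253125, 8647/28125, 22618/151875]
  2: [116821/759375, 279952/759375, 81991/253125, 116629/759375]
  3: [120131/759375, 284747/759375, 239656/759375, 114841/759375]

(P^5)[2 -> 0] = 116821/759375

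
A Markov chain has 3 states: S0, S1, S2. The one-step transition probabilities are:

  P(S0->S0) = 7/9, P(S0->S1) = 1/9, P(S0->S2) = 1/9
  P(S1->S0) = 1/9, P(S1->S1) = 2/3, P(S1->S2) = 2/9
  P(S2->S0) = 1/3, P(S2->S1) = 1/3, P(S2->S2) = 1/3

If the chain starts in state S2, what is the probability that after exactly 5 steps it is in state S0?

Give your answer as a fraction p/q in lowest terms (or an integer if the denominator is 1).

Computing P^5 by repeated multiplication:
P^1 =
  S0: [7/9, 1/9, 1/9]
  S1: [1/9, 2/3, 2/9]
  S2: [1/3, 1/3, 1/3]
P^2 =
  S0: [53/81, 16/81, 4/27]
  S1: [19/81, 43/81, 19/81]
  S2: [11/27, 10/27, 2/9]
P^3 =
  S0: [47/81, 185/729, 121/729]
  S1: [233/729, 334/729, 2/9]
  S2: [35/81, 89/243, 49/243]
P^4 =
  S0: [3509/6561, 632/2187, 1156/6561]
  S1: [817/2187, 2723/6561, 1387/6561]
  S2: [971/2187, 262/729, 430/2187]
P^5 =
  S0: [29927/59049, 18353/59049, 10769/59049]
  S1: [24041/59049, 850/2187, 12058/59049]
  S2: [8873/19683, 6977/19683, 3833/19683]

(P^5)[S2 -> S0] = 8873/19683

Answer: 8873/19683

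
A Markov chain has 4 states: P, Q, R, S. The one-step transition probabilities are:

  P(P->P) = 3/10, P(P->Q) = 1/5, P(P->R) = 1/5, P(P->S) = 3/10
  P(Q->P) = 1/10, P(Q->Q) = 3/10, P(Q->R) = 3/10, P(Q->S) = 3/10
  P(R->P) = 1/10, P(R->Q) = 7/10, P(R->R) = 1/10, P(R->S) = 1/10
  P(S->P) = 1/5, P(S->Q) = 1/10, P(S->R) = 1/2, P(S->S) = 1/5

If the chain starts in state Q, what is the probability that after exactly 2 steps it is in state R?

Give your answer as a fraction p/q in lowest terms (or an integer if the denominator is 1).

Answer: 29/100

Derivation:
Computing P^2 by repeated multiplication:
P^1 =
  P: [3/10, 1/5, 1/5, 3/10]
  Q: [1/10, 3/10, 3/10, 3/10]
  R: [1/10, 7/10, 1/10, 1/10]
  S: [1/5, 1/10, 1/2, 1/5]
P^2 =
  P: [19/100, 29/100, 29/100, 23/100]
  Q: [3/20, 7/20, 29/100, 21/100]
  R: [13/100, 31/100, 29/100, 27/100]
  S: [4/25, 11/25, 11/50, 9/50]

(P^2)[Q -> R] = 29/100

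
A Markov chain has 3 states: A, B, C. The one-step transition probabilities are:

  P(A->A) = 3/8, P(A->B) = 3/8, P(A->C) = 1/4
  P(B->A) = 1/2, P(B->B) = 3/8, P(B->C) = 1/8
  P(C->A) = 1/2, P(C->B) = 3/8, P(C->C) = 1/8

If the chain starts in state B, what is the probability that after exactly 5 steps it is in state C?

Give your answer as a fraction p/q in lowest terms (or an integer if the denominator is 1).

Computing P^5 by repeated multiplication:
P^1 =
  A: [3/8, 3/8, 1/4]
  B: [1/2, 3/8, 1/8]
  C: [1/2, 3/8, 1/8]
P^2 =
  A: [29/64, 3/8, 11/64]
  B: [7/16, 3/8, 3/16]
  C: [7/16, 3/8, 3/16]
P^3 =
  A: [227/512, 3/8, 93/512]
  B: [57/128, 3/8, 23/128]
  C: [57/128, 3/8, 23/128]
P^4 =
  A: [1821/4096, 3/8, 739/4096]
  B: [455/1024, 3/8, 185/1024]
  C: [455/1024, 3/8, 185/1024]
P^5 =
  A: [14563/32768, 3/8, 5917/32768]
  B: [3641/8192, 3/8, 1479/8192]
  C: [3641/8192, 3/8, 1479/8192]

(P^5)[B -> C] = 1479/8192

Answer: 1479/8192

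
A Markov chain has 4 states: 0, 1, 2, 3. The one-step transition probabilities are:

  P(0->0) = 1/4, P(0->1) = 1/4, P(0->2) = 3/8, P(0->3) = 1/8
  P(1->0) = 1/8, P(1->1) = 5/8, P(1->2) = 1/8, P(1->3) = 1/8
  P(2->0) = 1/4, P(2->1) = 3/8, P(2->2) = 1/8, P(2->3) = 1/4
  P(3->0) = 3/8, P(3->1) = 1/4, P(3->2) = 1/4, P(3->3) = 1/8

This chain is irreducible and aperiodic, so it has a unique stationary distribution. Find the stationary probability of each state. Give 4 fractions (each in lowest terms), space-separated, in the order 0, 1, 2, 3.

Answer: 90/421 185/421 83/421 63/421

Derivation:
The stationary distribution satisfies pi = pi * P, i.e.:
  pi_0 = 1/4*pi_0 + 1/8*pi_1 + 1/4*pi_2 + 3/8*pi_3
  pi_1 = 1/4*pi_0 + 5/8*pi_1 + 3/8*pi_2 + 1/4*pi_3
  pi_2 = 3/8*pi_0 + 1/8*pi_1 + 1/8*pi_2 + 1/4*pi_3
  pi_3 = 1/8*pi_0 + 1/8*pi_1 + 1/4*pi_2 + 1/8*pi_3
with normalization: pi_0 + pi_1 + pi_2 + pi_3 = 1.

Using the first 3 balance equations plus normalization, the linear system A*pi = b is:
  [-3/4, 1/8, 1/4, 3/8] . pi = 0
  [1/4, -3/8, 3/8, 1/4] . pi = 0
  [3/8, 1/8, -7/8, 1/4] . pi = 0
  [1, 1, 1, 1] . pi = 1

Solving yields:
  pi_0 = 90/421
  pi_1 = 185/421
  pi_2 = 83/421
  pi_3 = 63/421

Verification (pi * P):
  90/421*1/4 + 185/421*1/8 + 83/421*1/4 + 63/421*3/8 = 90/421 = pi_0  (ok)
  90/421*1/4 + 185/421*5/8 + 83/421*3/8 + 63/421*1/4 = 185/421 = pi_1  (ok)
  90/421*3/8 + 185/421*1/8 + 83/421*1/8 + 63/421*1/4 = 83/421 = pi_2  (ok)
  90/421*1/8 + 185/421*1/8 + 83/421*1/4 + 63/421*1/8 = 63/421 = pi_3  (ok)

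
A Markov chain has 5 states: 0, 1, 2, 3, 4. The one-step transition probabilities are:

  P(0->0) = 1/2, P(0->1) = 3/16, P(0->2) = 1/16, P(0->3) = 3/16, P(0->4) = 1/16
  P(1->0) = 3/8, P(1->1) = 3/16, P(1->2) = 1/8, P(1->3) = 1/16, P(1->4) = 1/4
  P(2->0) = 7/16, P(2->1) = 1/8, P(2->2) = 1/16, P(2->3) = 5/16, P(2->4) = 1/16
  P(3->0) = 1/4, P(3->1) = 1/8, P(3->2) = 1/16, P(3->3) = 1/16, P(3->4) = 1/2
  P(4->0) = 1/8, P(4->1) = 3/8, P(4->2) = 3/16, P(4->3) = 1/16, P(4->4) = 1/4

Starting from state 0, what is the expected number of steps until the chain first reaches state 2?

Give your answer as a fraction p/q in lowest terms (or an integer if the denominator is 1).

Answer: 30528/3053

Derivation:
Let h_i = expected steps to first reach 2 from state i.
Boundary: h_2 = 0.
First-step equations for the other states:
  h_0 = 1 + 1/2*h_0 + 3/16*h_1 + 1/16*h_2 + 3/16*h_3 + 1/16*h_4
  h_1 = 1 + 3/8*h_0 + 3/16*h_1 + 1/8*h_2 + 1/16*h_3 + 1/4*h_4
  h_3 = 1 + 1/4*h_0 + 1/8*h_1 + 1/16*h_2 + 1/16*h_3 + 1/2*h_4
  h_4 = 1 + 1/8*h_0 + 3/8*h_1 + 3/16*h_2 + 1/16*h_3 + 1/4*h_4

Substituting h_2 = 0 and rearranging gives the linear system (I - Q) h = 1:
  [1/2, -3/16, -3/16, -1/16] . (h_0, h_1, h_3, h_4) = 1
  [-3/8, 13/16, -1/16, -1/4] . (h_0, h_1, h_3, h_4) = 1
  [-1/4, -1/8, 15/16, -1/2] . (h_0, h_1, h_3, h_4) = 1
  [-1/8, -3/8, -1/16, 3/4] . (h_0, h_1, h_3, h_4) = 1

Solving yields:
  h_0 = 30528/3053
  h_1 = 27904/3053
  h_3 = 28720/3053
  h_4 = 25504/3053

Starting state is 0, so the expected hitting time is h_0 = 30528/3053.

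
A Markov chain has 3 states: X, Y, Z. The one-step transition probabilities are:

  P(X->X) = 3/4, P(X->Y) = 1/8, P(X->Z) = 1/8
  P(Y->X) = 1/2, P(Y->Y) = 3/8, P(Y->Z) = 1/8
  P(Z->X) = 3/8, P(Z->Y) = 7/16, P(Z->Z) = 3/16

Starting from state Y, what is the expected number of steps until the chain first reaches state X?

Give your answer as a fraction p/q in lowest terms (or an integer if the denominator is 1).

Let h_i = expected steps to first reach X from state i.
Boundary: h_X = 0.
First-step equations for the other states:
  h_Y = 1 + 1/2*h_X + 3/8*h_Y + 1/8*h_Z
  h_Z = 1 + 3/8*h_X + 7/16*h_Y + 3/16*h_Z

Substituting h_X = 0 and rearranging gives the linear system (I - Q) h = 1:
  [5/8, -1/8] . (h_Y, h_Z) = 1
  [-7/16, 13/16] . (h_Y, h_Z) = 1

Solving yields:
  h_Y = 60/29
  h_Z = 68/29

Starting state is Y, so the expected hitting time is h_Y = 60/29.

Answer: 60/29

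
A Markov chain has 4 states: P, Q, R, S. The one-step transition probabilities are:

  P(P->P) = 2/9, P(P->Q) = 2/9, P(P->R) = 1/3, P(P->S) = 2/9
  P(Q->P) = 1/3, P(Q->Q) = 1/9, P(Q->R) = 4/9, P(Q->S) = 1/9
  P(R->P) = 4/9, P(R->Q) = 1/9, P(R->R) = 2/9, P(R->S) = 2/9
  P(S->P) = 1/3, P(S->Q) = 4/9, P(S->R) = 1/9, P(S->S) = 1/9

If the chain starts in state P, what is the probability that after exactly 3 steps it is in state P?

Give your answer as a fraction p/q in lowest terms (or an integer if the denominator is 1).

Computing P^3 by repeated multiplication:
P^1 =
  P: [2/9, 2/9, 1/3, 2/9]
  Q: [1/3, 1/9, 4/9, 1/9]
  R: [4/9, 1/9, 2/9, 2/9]
  S: [1/3, 4/9, 1/9, 1/9]
P^2 =
  P: [28/81, 17/81, 22/81, 14/81]
  Q: [28/81, 5/27, 22/81, 16/81]
  R: [25/81, 19/81, 22/81, 5/27]
  S: [25/81, 5/27, 28/81, 13/81]
P^3 =
  P: [79/243, 151/729, 70/243, 131/729]
  Q: [79/243, 157/729, 68/243, 131/729]
  R: [80/243, 151/729, 70/243, 128/729]
  S: [82/243, 145/729, 68/243, 134/729]

(P^3)[P -> P] = 79/243

Answer: 79/243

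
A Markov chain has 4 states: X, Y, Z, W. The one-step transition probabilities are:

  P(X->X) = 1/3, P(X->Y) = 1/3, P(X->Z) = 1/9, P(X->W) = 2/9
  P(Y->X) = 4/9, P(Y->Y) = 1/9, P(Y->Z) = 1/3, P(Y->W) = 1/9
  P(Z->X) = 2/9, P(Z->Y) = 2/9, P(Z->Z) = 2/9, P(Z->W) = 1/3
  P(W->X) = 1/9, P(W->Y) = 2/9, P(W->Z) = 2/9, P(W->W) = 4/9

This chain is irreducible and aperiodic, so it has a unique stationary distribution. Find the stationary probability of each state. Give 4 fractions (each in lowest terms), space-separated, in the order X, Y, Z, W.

Answer: 83/306 139/612 133/612 29/102

Derivation:
The stationary distribution satisfies pi = pi * P, i.e.:
  pi_X = 1/3*pi_X + 4/9*pi_Y + 2/9*pi_Z + 1/9*pi_W
  pi_Y = 1/3*pi_X + 1/9*pi_Y + 2/9*pi_Z + 2/9*pi_W
  pi_Z = 1/9*pi_X + 1/3*pi_Y + 2/9*pi_Z + 2/9*pi_W
  pi_W = 2/9*pi_X + 1/9*pi_Y + 1/3*pi_Z + 4/9*pi_W
with normalization: pi_X + pi_Y + pi_Z + pi_W = 1.

Using the first 3 balance equations plus normalization, the linear system A*pi = b is:
  [-2/3, 4/9, 2/9, 1/9] . pi = 0
  [1/3, -8/9, 2/9, 2/9] . pi = 0
  [1/9, 1/3, -7/9, 2/9] . pi = 0
  [1, 1, 1, 1] . pi = 1

Solving yields:
  pi_X = 83/306
  pi_Y = 139/612
  pi_Z = 133/612
  pi_W = 29/102

Verification (pi * P):
  83/306*1/3 + 139/612*4/9 + 133/612*2/9 + 29/102*1/9 = 83/306 = pi_X  (ok)
  83/306*1/3 + 139/612*1/9 + 133/612*2/9 + 29/102*2/9 = 139/612 = pi_Y  (ok)
  83/306*1/9 + 139/612*1/3 + 133/612*2/9 + 29/102*2/9 = 133/612 = pi_Z  (ok)
  83/306*2/9 + 139/612*1/9 + 133/612*1/3 + 29/102*4/9 = 29/102 = pi_W  (ok)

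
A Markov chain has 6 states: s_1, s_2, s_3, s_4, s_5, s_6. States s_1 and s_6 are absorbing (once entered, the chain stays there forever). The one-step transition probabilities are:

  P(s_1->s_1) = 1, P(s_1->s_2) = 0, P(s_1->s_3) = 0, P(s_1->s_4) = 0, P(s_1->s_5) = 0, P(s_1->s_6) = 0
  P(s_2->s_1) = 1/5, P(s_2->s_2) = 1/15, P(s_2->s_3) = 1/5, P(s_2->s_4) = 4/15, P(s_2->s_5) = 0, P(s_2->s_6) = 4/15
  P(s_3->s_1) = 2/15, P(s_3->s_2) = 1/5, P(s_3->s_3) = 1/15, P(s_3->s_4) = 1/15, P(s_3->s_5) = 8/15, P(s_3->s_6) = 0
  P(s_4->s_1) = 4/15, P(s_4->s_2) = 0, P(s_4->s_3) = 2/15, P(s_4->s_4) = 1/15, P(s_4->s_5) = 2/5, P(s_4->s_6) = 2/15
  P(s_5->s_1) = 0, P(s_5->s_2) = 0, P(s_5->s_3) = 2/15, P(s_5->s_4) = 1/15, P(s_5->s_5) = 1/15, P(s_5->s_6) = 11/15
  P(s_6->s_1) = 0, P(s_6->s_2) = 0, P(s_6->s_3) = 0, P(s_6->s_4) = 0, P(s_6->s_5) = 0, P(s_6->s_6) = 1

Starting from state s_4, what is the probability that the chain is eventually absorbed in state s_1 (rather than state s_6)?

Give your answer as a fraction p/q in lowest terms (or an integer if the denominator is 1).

Answer: 5528/15565

Derivation:
Let a_i = P(absorbed in s_1 | start in state i).
Boundary conditions: a_s_1 = 1, a_s_6 = 0.
For each transient state i, a_i = sum_j P(i->j) * a_j:
  a_s_2 = 1/5*a_s_1 + 1/15*a_s_2 + 1/5*a_s_3 + 4/15*a_s_4 + 0*a_s_5 + 4/15*a_s_6
  a_s_3 = 2/15*a_s_1 + 1/5*a_s_2 + 1/15*a_s_3 + 1/15*a_s_4 + 8/15*a_s_5 + 0*a_s_6
  a_s_4 = 4/15*a_s_1 + 0*a_s_2 + 2/15*a_s_3 + 1/15*a_s_4 + 2/5*a_s_5 + 2/15*a_s_6
  a_s_5 = 0*a_s_1 + 0*a_s_2 + 2/15*a_s_3 + 1/15*a_s_4 + 1/15*a_s_5 + 11/15*a_s_6

Substituting a_s_1 = 1 and a_s_6 = 0, rearrange to (I - Q) a = r where r[i] = P(i -> s_1):
  [14/15, -1/5, -4/15, 0] . (a_s_2, a_s_3, a_s_4, a_s_5) = 1/5
  [-1/5, 14/15, -1/15, -8/15] . (a_s_2, a_s_3, a_s_4, a_s_5) = 2/15
  [0, -2/15, 14/15, -2/5] . (a_s_2, a_s_3, a_s_4, a_s_5) = 4/15
  [0, -2/15, -1/15, 14/15] . (a_s_2, a_s_3, a_s_4, a_s_5) = 0

Solving yields:
  a_s_2 = 5872/15565
  a_s_3 = 4467/15565
  a_s_4 = 5528/15565
  a_s_5 = 1033/15565

Starting state is s_4, so the absorption probability is a_s_4 = 5528/15565.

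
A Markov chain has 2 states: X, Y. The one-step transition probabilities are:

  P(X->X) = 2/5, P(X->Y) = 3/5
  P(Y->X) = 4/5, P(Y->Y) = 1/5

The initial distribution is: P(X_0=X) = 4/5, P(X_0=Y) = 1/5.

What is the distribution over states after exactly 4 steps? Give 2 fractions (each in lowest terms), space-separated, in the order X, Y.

Propagating the distribution step by step (d_{t+1} = d_t * P):
d_0 = (X=4/5, Y=1/5)
  d_1[X] = 4/5*2/5 + 1/5*4/5 = 12/25
  d_1[Y] = 4/5*3/5 + 1/5*1/5 = 13/25
d_1 = (X=12/25, Y=13/25)
  d_2[X] = 12/25*2/5 + 13/25*4/5 = 76/125
  d_2[Y] = 12/25*3/5 + 13/25*1/5 = 49/125
d_2 = (X=76/125, Y=49/125)
  d_3[X] = 76/125*2/5 + 49/125*4/5 = 348/625
  d_3[Y] = 76/125*3/5 + 49/125*1/5 = 277/625
d_3 = (X=348/625, Y=277/625)
  d_4[X] = 348/625*2/5 + 277/625*4/5 = 1804/3125
  d_4[Y] = 348/625*3/5 + 277/625*1/5 = 1321/3125
d_4 = (X=1804/3125, Y=1321/3125)

Answer: 1804/3125 1321/3125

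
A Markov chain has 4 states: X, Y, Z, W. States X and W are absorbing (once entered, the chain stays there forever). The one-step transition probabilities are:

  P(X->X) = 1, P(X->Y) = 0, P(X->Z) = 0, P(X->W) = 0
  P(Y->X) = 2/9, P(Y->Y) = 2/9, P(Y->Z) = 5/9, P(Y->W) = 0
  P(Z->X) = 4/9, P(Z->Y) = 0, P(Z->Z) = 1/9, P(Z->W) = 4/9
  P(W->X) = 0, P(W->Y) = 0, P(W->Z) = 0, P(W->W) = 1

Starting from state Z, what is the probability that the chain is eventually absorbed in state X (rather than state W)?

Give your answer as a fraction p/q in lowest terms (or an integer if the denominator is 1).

Answer: 1/2

Derivation:
Let a_i = P(absorbed in X | start in state i).
Boundary conditions: a_X = 1, a_W = 0.
For each transient state i, a_i = sum_j P(i->j) * a_j:
  a_Y = 2/9*a_X + 2/9*a_Y + 5/9*a_Z + 0*a_W
  a_Z = 4/9*a_X + 0*a_Y + 1/9*a_Z + 4/9*a_W

Substituting a_X = 1 and a_W = 0, rearrange to (I - Q) a = r where r[i] = P(i -> X):
  [7/9, -5/9] . (a_Y, a_Z) = 2/9
  [0, 8/9] . (a_Y, a_Z) = 4/9

Solving yields:
  a_Y = 9/14
  a_Z = 1/2

Starting state is Z, so the absorption probability is a_Z = 1/2.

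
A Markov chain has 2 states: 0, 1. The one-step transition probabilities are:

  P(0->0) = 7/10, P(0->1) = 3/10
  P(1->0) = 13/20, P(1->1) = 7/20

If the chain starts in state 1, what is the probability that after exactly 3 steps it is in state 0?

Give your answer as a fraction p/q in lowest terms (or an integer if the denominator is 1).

Computing P^3 by repeated multiplication:
P^1 =
  0: [7/10, 3/10]
  1: [13/20, 7/20]
P^2 =
  0: [137/200, 63/200]
  1: [273/400, 127/400]
P^3 =
  0: [2737/4000, 1263/4000]
  1: [5473/8000, 2527/8000]

(P^3)[1 -> 0] = 5473/8000

Answer: 5473/8000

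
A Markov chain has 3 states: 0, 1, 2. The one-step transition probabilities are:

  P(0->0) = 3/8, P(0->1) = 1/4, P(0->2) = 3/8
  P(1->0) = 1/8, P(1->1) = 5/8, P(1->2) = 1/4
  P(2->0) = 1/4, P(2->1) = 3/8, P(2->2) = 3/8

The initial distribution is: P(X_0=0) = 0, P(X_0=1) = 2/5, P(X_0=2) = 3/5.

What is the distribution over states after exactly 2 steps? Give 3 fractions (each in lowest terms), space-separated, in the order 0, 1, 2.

Propagating the distribution step by step (d_{t+1} = d_t * P):
d_0 = (0=0, 1=2/5, 2=3/5)
  d_1[0] = 0*3/8 + 2/5*1/8 + 3/5*1/4 = 1/5
  d_1[1] = 0*1/4 + 2/5*5/8 + 3/5*3/8 = 19/40
  d_1[2] = 0*3/8 + 2/5*1/4 + 3/5*3/8 = 13/40
d_1 = (0=1/5, 1=19/40, 2=13/40)
  d_2[0] = 1/5*3/8 + 19/40*1/8 + 13/40*1/4 = 69/320
  d_2[1] = 1/5*1/4 + 19/40*5/8 + 13/40*3/8 = 15/32
  d_2[2] = 1/5*3/8 + 19/40*1/4 + 13/40*3/8 = 101/320
d_2 = (0=69/320, 1=15/32, 2=101/320)

Answer: 69/320 15/32 101/320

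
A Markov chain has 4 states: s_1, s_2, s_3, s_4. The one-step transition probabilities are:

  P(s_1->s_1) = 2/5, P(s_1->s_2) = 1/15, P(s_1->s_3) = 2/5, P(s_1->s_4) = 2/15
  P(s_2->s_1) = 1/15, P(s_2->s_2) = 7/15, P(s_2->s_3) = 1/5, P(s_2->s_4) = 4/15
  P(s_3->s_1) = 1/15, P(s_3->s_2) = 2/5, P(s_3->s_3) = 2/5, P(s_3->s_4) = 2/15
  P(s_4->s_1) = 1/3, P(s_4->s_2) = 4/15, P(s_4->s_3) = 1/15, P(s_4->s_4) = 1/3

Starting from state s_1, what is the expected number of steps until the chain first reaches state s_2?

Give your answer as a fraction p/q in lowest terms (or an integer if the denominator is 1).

Answer: 135/29

Derivation:
Let h_i = expected steps to first reach s_2 from state i.
Boundary: h_s_2 = 0.
First-step equations for the other states:
  h_s_1 = 1 + 2/5*h_s_1 + 1/15*h_s_2 + 2/5*h_s_3 + 2/15*h_s_4
  h_s_3 = 1 + 1/15*h_s_1 + 2/5*h_s_2 + 2/5*h_s_3 + 2/15*h_s_4
  h_s_4 = 1 + 1/3*h_s_1 + 4/15*h_s_2 + 1/15*h_s_3 + 1/3*h_s_4

Substituting h_s_2 = 0 and rearranging gives the linear system (I - Q) h = 1:
  [3/5, -2/5, -2/15] . (h_s_1, h_s_3, h_s_4) = 1
  [-1/15, 3/5, -2/15] . (h_s_1, h_s_3, h_s_4) = 1
  [-1/3, -1/15, 2/3] . (h_s_1, h_s_3, h_s_4) = 1

Solving yields:
  h_s_1 = 135/29
  h_s_3 = 90/29
  h_s_4 = 120/29

Starting state is s_1, so the expected hitting time is h_s_1 = 135/29.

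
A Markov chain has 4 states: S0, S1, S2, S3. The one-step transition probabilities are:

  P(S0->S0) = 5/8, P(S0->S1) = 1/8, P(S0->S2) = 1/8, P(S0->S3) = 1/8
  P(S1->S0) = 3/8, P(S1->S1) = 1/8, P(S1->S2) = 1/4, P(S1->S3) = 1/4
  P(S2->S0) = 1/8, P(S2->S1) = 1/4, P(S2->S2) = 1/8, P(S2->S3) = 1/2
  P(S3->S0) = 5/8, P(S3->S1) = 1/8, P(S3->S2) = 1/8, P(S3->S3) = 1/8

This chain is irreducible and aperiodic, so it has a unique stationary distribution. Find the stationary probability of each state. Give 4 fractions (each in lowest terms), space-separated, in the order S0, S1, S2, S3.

Answer: 29/56 1/7 1/7 11/56

Derivation:
The stationary distribution satisfies pi = pi * P, i.e.:
  pi_S0 = 5/8*pi_S0 + 3/8*pi_S1 + 1/8*pi_S2 + 5/8*pi_S3
  pi_S1 = 1/8*pi_S0 + 1/8*pi_S1 + 1/4*pi_S2 + 1/8*pi_S3
  pi_S2 = 1/8*pi_S0 + 1/4*pi_S1 + 1/8*pi_S2 + 1/8*pi_S3
  pi_S3 = 1/8*pi_S0 + 1/4*pi_S1 + 1/2*pi_S2 + 1/8*pi_S3
with normalization: pi_S0 + pi_S1 + pi_S2 + pi_S3 = 1.

Using the first 3 balance equations plus normalization, the linear system A*pi = b is:
  [-3/8, 3/8, 1/8, 5/8] . pi = 0
  [1/8, -7/8, 1/4, 1/8] . pi = 0
  [1/8, 1/4, -7/8, 1/8] . pi = 0
  [1, 1, 1, 1] . pi = 1

Solving yields:
  pi_S0 = 29/56
  pi_S1 = 1/7
  pi_S2 = 1/7
  pi_S3 = 11/56

Verification (pi * P):
  29/56*5/8 + 1/7*3/8 + 1/7*1/8 + 11/56*5/8 = 29/56 = pi_S0  (ok)
  29/56*1/8 + 1/7*1/8 + 1/7*1/4 + 11/56*1/8 = 1/7 = pi_S1  (ok)
  29/56*1/8 + 1/7*1/4 + 1/7*1/8 + 11/56*1/8 = 1/7 = pi_S2  (ok)
  29/56*1/8 + 1/7*1/4 + 1/7*1/2 + 11/56*1/8 = 11/56 = pi_S3  (ok)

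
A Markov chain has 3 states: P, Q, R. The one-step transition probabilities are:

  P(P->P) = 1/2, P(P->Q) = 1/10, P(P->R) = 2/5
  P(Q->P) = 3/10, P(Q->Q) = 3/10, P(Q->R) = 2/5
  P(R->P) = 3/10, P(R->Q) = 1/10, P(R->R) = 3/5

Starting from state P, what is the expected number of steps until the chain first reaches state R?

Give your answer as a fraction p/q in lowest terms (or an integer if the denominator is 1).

Answer: 5/2

Derivation:
Let h_i = expected steps to first reach R from state i.
Boundary: h_R = 0.
First-step equations for the other states:
  h_P = 1 + 1/2*h_P + 1/10*h_Q + 2/5*h_R
  h_Q = 1 + 3/10*h_P + 3/10*h_Q + 2/5*h_R

Substituting h_R = 0 and rearranging gives the linear system (I - Q) h = 1:
  [1/2, -1/10] . (h_P, h_Q) = 1
  [-3/10, 7/10] . (h_P, h_Q) = 1

Solving yields:
  h_P = 5/2
  h_Q = 5/2

Starting state is P, so the expected hitting time is h_P = 5/2.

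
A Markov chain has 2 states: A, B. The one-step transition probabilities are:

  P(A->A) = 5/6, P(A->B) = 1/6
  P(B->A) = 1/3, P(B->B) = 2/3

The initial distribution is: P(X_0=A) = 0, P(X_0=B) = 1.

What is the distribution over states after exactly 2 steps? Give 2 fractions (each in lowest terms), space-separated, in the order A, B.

Propagating the distribution step by step (d_{t+1} = d_t * P):
d_0 = (A=0, B=1)
  d_1[A] = 0*5/6 + 1*1/3 = 1/3
  d_1[B] = 0*1/6 + 1*2/3 = 2/3
d_1 = (A=1/3, B=2/3)
  d_2[A] = 1/3*5/6 + 2/3*1/3 = 1/2
  d_2[B] = 1/3*1/6 + 2/3*2/3 = 1/2
d_2 = (A=1/2, B=1/2)

Answer: 1/2 1/2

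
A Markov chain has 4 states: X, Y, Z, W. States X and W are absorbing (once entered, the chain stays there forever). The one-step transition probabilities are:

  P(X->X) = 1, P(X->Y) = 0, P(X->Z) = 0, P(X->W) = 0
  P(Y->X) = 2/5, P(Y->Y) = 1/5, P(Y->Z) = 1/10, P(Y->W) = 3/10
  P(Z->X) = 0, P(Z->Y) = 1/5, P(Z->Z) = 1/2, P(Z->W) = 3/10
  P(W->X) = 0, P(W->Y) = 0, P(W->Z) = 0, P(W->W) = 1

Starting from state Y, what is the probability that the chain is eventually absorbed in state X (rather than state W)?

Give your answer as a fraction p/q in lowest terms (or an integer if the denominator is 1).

Answer: 10/19

Derivation:
Let a_i = P(absorbed in X | start in state i).
Boundary conditions: a_X = 1, a_W = 0.
For each transient state i, a_i = sum_j P(i->j) * a_j:
  a_Y = 2/5*a_X + 1/5*a_Y + 1/10*a_Z + 3/10*a_W
  a_Z = 0*a_X + 1/5*a_Y + 1/2*a_Z + 3/10*a_W

Substituting a_X = 1 and a_W = 0, rearrange to (I - Q) a = r where r[i] = P(i -> X):
  [4/5, -1/10] . (a_Y, a_Z) = 2/5
  [-1/5, 1/2] . (a_Y, a_Z) = 0

Solving yields:
  a_Y = 10/19
  a_Z = 4/19

Starting state is Y, so the absorption probability is a_Y = 10/19.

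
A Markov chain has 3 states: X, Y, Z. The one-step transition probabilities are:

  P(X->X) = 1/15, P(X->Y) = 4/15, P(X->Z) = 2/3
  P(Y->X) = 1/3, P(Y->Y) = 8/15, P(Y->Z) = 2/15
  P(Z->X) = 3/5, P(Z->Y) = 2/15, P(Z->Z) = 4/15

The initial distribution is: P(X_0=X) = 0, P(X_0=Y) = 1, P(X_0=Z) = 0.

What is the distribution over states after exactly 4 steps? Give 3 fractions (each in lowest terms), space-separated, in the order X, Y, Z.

Answer: 16607/50625 15712/50625 226/625

Derivation:
Propagating the distribution step by step (d_{t+1} = d_t * P):
d_0 = (X=0, Y=1, Z=0)
  d_1[X] = 0*1/15 + 1*1/3 + 0*3/5 = 1/3
  d_1[Y] = 0*4/15 + 1*8/15 + 0*2/15 = 8/15
  d_1[Z] = 0*2/3 + 1*2/15 + 0*4/15 = 2/15
d_1 = (X=1/3, Y=8/15, Z=2/15)
  d_2[X] = 1/3*1/15 + 8/15*1/3 + 2/15*3/5 = 7/25
  d_2[Y] = 1/3*4/15 + 8/15*8/15 + 2/15*2/15 = 88/225
  d_2[Z] = 1/3*2/3 + 8/15*2/15 + 2/15*4/15 = 74/225
d_2 = (X=7/25, Y=88/225, Z=74/225)
  d_3[X] = 7/25*1/15 + 88/225*1/3 + 74/225*3/5 = 1169/3375
  d_3[Y] = 7/25*4/15 + 88/225*8/15 + 74/225*2/15 = 368/1125
  d_3[Z] = 7/25*2/3 + 88/225*2/15 + 74/225*4/15 = 1102/3375
d_3 = (X=1169/3375, Y=368/1125, Z=1102/3375)
  d_4[X] = 1169/3375*1/15 + 368/1125*1/3 + 1102/3375*3/5 = 16607/50625
  d_4[Y] = 1169/3375*4/15 + 368/1125*8/15 + 1102/3375*2/15 = 15712/50625
  d_4[Z] = 1169/3375*2/3 + 368/1125*2/15 + 1102/3375*4/15 = 226/625
d_4 = (X=16607/50625, Y=15712/50625, Z=226/625)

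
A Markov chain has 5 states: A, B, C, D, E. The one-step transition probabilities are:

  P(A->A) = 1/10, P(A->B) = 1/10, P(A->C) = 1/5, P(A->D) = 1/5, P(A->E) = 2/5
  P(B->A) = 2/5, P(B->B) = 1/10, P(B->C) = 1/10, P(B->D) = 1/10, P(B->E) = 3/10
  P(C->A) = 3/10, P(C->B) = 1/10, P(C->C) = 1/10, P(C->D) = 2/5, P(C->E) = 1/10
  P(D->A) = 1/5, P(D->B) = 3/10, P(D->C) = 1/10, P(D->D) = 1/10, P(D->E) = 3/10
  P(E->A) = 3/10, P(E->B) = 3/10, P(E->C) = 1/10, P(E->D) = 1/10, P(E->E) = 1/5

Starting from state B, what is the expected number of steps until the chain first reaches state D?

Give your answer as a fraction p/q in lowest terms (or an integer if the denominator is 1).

Answer: 2898/481

Derivation:
Let h_i = expected steps to first reach D from state i.
Boundary: h_D = 0.
First-step equations for the other states:
  h_A = 1 + 1/10*h_A + 1/10*h_B + 1/5*h_C + 1/5*h_D + 2/5*h_E
  h_B = 1 + 2/5*h_A + 1/10*h_B + 1/10*h_C + 1/10*h_D + 3/10*h_E
  h_C = 1 + 3/10*h_A + 1/10*h_B + 1/10*h_C + 2/5*h_D + 1/10*h_E
  h_E = 1 + 3/10*h_A + 3/10*h_B + 1/10*h_C + 1/10*h_D + 1/5*h_E

Substituting h_D = 0 and rearranging gives the linear system (I - Q) h = 1:
  [9/10, -1/10, -1/5, -2/5] . (h_A, h_B, h_C, h_E) = 1
  [-2/5, 9/10, -1/10, -3/10] . (h_A, h_B, h_C, h_E) = 1
  [-3/10, -1/10, 9/10, -1/10] . (h_A, h_B, h_C, h_E) = 1
  [-3/10, -3/10, -1/10, 4/5] . (h_A, h_B, h_C, h_E) = 1

Solving yields:
  h_A = 2612/481
  h_B = 2898/481
  h_C = 2052/481
  h_E = 2924/481

Starting state is B, so the expected hitting time is h_B = 2898/481.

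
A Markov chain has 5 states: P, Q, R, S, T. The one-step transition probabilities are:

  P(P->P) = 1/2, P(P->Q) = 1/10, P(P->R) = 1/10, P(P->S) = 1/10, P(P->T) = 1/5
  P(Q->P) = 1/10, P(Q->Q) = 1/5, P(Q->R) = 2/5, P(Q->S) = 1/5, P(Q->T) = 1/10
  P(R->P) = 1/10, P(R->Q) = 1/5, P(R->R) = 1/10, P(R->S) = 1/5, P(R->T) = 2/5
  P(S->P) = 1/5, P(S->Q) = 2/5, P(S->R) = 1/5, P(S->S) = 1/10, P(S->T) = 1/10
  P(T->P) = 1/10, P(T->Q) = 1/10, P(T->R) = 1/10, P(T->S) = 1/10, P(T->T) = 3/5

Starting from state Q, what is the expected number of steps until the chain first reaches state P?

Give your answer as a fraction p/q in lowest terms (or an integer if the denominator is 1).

Answer: 8080/931

Derivation:
Let h_i = expected steps to first reach P from state i.
Boundary: h_P = 0.
First-step equations for the other states:
  h_Q = 1 + 1/10*h_P + 1/5*h_Q + 2/5*h_R + 1/5*h_S + 1/10*h_T
  h_R = 1 + 1/10*h_P + 1/5*h_Q + 1/10*h_R + 1/5*h_S + 2/5*h_T
  h_S = 1 + 1/5*h_P + 2/5*h_Q + 1/5*h_R + 1/10*h_S + 1/10*h_T
  h_T = 1 + 1/10*h_P + 1/10*h_Q + 1/10*h_R + 1/10*h_S + 3/5*h_T

Substituting h_P = 0 and rearranging gives the linear system (I - Q) h = 1:
  [4/5, -2/5, -1/5, -1/10] . (h_Q, h_R, h_S, h_T) = 1
  [-1/5, 9/10, -1/5, -2/5] . (h_Q, h_R, h_S, h_T) = 1
  [-2/5, -1/5, 9/10, -1/10] . (h_Q, h_R, h_S, h_T) = 1
  [-1/10, -1/10, -1/10, 2/5] . (h_Q, h_R, h_S, h_T) = 1

Solving yields:
  h_Q = 8080/931
  h_R = 8110/931
  h_S = 7340/931
  h_T = 8210/931

Starting state is Q, so the expected hitting time is h_Q = 8080/931.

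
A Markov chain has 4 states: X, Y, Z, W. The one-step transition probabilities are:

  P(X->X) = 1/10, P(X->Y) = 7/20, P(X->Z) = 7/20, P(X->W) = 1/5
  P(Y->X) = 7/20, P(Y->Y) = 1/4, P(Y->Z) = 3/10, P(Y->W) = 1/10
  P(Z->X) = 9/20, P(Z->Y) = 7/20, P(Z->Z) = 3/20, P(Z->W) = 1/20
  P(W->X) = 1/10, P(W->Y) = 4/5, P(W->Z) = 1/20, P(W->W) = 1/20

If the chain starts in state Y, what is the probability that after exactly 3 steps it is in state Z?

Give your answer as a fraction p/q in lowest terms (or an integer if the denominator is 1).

Answer: 99/400

Derivation:
Computing P^3 by repeated multiplication:
P^1 =
  X: [1/10, 7/20, 7/20, 1/5]
  Y: [7/20, 1/4, 3/10, 1/10]
  Z: [9/20, 7/20, 3/20, 1/20]
  W: [1/10, 4/5, 1/20, 1/20]
P^2 =
  X: [31/100, 81/200, 81/400, 33/400]
  Y: [107/400, 37/100, 99/400, 23/200]
  Z: [6/25, 27/80, 23/80, 27/200]
  W: [127/400, 117/400, 57/200, 21/200]
P^3 =
  X: [2177/8000, 2773/8000, 529/2000, 467/4000]
  Y: [2233/8000, 1459/4000, 99/400, 869/8000]
  Z: [57/200, 377/1000, 1881/8000, 823/8000]
  W: [2183/8000, 46/125, 79/320, 449/4000]

(P^3)[Y -> Z] = 99/400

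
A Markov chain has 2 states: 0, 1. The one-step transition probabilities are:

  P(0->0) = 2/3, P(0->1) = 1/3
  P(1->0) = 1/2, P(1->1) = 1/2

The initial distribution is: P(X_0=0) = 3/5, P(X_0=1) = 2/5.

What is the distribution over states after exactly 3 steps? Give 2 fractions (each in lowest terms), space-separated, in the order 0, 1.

Answer: 3/5 2/5

Derivation:
Propagating the distribution step by step (d_{t+1} = d_t * P):
d_0 = (0=3/5, 1=2/5)
  d_1[0] = 3/5*2/3 + 2/5*1/2 = 3/5
  d_1[1] = 3/5*1/3 + 2/5*1/2 = 2/5
d_1 = (0=3/5, 1=2/5)
  d_2[0] = 3/5*2/3 + 2/5*1/2 = 3/5
  d_2[1] = 3/5*1/3 + 2/5*1/2 = 2/5
d_2 = (0=3/5, 1=2/5)
  d_3[0] = 3/5*2/3 + 2/5*1/2 = 3/5
  d_3[1] = 3/5*1/3 + 2/5*1/2 = 2/5
d_3 = (0=3/5, 1=2/5)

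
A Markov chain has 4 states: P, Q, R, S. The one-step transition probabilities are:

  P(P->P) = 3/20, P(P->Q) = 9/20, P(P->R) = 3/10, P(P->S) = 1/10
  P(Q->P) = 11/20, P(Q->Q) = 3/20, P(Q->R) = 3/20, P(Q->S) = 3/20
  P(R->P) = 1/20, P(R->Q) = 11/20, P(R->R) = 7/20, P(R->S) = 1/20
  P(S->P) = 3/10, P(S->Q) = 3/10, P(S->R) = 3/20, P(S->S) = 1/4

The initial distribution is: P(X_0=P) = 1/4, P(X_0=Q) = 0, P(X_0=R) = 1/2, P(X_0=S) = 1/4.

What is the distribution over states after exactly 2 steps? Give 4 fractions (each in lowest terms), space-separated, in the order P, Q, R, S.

Propagating the distribution step by step (d_{t+1} = d_t * P):
d_0 = (P=1/4, Q=0, R=1/2, S=1/4)
  d_1[P] = 1/4*3/20 + 0*11/20 + 1/2*1/20 + 1/4*3/10 = 11/80
  d_1[Q] = 1/4*9/20 + 0*3/20 + 1/2*11/20 + 1/4*3/10 = 37/80
  d_1[R] = 1/4*3/10 + 0*3/20 + 1/2*7/20 + 1/4*3/20 = 23/80
  d_1[S] = 1/4*1/10 + 0*3/20 + 1/2*1/20 + 1/4*1/4 = 9/80
d_1 = (P=11/80, Q=37/80, R=23/80, S=9/80)
  d_2[P] = 11/80*3/20 + 37/80*11/20 + 23/80*1/20 + 9/80*3/10 = 517/1600
  d_2[Q] = 11/80*9/20 + 37/80*3/20 + 23/80*11/20 + 9/80*3/10 = 517/1600
  d_2[R] = 11/80*3/10 + 37/80*3/20 + 23/80*7/20 + 9/80*3/20 = 73/320
  d_2[S] = 11/80*1/10 + 37/80*3/20 + 23/80*1/20 + 9/80*1/4 = 201/1600
d_2 = (P=517/1600, Q=517/1600, R=73/320, S=201/1600)

Answer: 517/1600 517/1600 73/320 201/1600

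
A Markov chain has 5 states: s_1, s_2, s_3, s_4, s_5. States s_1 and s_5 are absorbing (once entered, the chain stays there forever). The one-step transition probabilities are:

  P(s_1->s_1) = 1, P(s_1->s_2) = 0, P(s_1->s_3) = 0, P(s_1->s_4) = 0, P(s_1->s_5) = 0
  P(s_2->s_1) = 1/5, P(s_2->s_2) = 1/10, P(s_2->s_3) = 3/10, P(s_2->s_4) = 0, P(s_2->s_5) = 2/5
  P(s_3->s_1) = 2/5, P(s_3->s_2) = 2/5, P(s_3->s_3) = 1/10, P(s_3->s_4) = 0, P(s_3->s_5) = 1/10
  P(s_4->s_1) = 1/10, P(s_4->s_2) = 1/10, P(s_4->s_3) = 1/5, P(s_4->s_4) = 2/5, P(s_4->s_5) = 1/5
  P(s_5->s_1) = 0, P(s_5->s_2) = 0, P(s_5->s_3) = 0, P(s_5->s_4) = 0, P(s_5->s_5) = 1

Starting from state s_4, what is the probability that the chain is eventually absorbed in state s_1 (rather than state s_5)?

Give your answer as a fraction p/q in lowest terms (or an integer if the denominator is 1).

Let a_i = P(absorbed in s_1 | start in state i).
Boundary conditions: a_s_1 = 1, a_s_5 = 0.
For each transient state i, a_i = sum_j P(i->j) * a_j:
  a_s_2 = 1/5*a_s_1 + 1/10*a_s_2 + 3/10*a_s_3 + 0*a_s_4 + 2/5*a_s_5
  a_s_3 = 2/5*a_s_1 + 2/5*a_s_2 + 1/10*a_s_3 + 0*a_s_4 + 1/10*a_s_5
  a_s_4 = 1/10*a_s_1 + 1/10*a_s_2 + 1/5*a_s_3 + 2/5*a_s_4 + 1/5*a_s_5

Substituting a_s_1 = 1 and a_s_5 = 0, rearrange to (I - Q) a = r where r[i] = P(i -> s_1):
  [9/10, -3/10, 0] . (a_s_2, a_s_3, a_s_4) = 1/5
  [-2/5, 9/10, 0] . (a_s_2, a_s_3, a_s_4) = 2/5
  [-1/10, -1/5, 3/5] . (a_s_2, a_s_3, a_s_4) = 1/10

Solving yields:
  a_s_2 = 10/23
  a_s_3 = 44/69
  a_s_4 = 187/414

Starting state is s_4, so the absorption probability is a_s_4 = 187/414.

Answer: 187/414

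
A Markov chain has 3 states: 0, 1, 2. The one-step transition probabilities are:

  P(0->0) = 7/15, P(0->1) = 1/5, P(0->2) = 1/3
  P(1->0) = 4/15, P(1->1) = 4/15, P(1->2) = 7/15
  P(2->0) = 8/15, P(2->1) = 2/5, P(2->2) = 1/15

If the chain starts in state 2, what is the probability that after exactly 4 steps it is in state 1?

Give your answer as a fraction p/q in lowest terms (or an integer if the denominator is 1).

Answer: 1534/5625

Derivation:
Computing P^4 by repeated multiplication:
P^1 =
  0: [7/15, 1/5, 1/3]
  1: [4/15, 4/15, 7/15]
  2: [8/15, 2/5, 1/15]
P^2 =
  0: [101/225, 7/25, 61/225]
  1: [4/9, 14/45, 11/45]
  2: [88/225, 6/25, 83/225]
P^3 =
  0: [1447/3375, 307/1125, 1007/3375]
  1: [284/675, 182/675, 209/675]
  2: [1496/3375, 326/1125, 901/3375]
P^4 =
  0: [21869/50625, 521/1875, 14689/50625]
  1: [4388/10125, 2834/10125, 2903/10125]
  2: [21592/50625, 1534/5625, 15227/50625]

(P^4)[2 -> 1] = 1534/5625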